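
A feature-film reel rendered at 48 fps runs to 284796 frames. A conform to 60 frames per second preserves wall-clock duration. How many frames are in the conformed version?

355995 frames

Target frames = source frames × (target rate / source rate) = 284796 × (60)/(48) = 284796 × 5/4 = 355995.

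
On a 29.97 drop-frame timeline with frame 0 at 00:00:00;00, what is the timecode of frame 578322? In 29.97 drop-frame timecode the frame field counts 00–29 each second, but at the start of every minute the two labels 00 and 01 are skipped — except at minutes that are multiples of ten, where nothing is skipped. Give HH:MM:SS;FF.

Each 10-minute DF block holds 10 × 60 × 30 − 9 × 2 = 17982 frames. 578322 ÷ 17982 → 32 full blocks, remainder 2898.
Within the partial block the first minute is 1800 frames and each further minute 1798, so 1 further minute boundary passed. Total skipped labels = 18 × 32 + 2 × 1 = 578.
Non-drop label index = 578322 + 578 = 578900; at 30 labels/s that is 05:21:36:20, i.e. DF 05:21:36;20.

05:21:36;20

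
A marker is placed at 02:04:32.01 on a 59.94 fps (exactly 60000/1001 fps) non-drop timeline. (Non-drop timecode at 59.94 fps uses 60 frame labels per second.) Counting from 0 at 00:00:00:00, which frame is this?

448321

Total seconds to the label: (2 × 3600 + 4 × 60 + 32) = 7472.
Frame index = 7472 × 60 + 1 = 448321.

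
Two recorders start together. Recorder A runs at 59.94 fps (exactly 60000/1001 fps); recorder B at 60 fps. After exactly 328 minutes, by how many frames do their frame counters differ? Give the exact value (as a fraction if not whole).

1180800/1001 frames

328 min = 19680 s.
A emits 60000/1001 × 19680 = 1180800000/1001 frames; B emits 60 × 19680 = 1180800.
Difference = 1180800/1001 frames (≈ 1179.6204); B is ahead of A.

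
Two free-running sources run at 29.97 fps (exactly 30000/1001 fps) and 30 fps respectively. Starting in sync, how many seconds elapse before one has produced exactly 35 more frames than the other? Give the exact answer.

7007/6 seconds

The gap grows by |30 − 30000/1001| = 30/1001 frames per second.
Time for a 35-frame gap: 35 ÷ (30/1001) = 7007/6 s.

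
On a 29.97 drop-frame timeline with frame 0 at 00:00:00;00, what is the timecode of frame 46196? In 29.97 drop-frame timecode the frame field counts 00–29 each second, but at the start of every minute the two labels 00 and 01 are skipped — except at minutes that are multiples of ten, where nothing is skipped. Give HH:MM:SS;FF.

Ten DF minutes hold 17982 frames, so frame 46196 lies in block 2 (frames 35964–53945) with 10232 frames into that block.
The block's first minute is 1800 frames and the rest 1798 each; 10232 frames reaches minute 5, so 2 × 18 + 5 × 2 = 46 labels have been skipped so far.
Adding those back, label number 46196 + 46 = 46242 at 30 labels/s is 1541 s + 12 f = 0 h 25 min 41 s frame 12, i.e. 00:25:41;12.

00:25:41;12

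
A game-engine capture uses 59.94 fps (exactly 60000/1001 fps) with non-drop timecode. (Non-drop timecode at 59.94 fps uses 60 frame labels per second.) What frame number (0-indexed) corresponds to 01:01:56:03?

Total seconds to the label: (1 × 3600 + 1 × 60 + 56) = 3716.
Frame index = 3716 × 60 + 3 = 222963.

222963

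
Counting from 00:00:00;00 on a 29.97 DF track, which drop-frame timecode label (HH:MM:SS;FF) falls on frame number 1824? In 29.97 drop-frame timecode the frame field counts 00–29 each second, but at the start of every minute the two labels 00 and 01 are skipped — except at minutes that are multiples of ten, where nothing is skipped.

00:01:00;26

Each 10-minute DF block holds 10 × 60 × 30 − 9 × 2 = 17982 frames. 1824 ÷ 17982 → 0 full blocks, remainder 1824.
Within the partial block the first minute is 1800 frames and each further minute 1798, so 1 further minute boundary passed. Total skipped labels = 18 × 0 + 2 × 1 = 2.
Non-drop label index = 1824 + 2 = 1826; at 30 labels/s that is 00:01:00:26, i.e. DF 00:01:00;26.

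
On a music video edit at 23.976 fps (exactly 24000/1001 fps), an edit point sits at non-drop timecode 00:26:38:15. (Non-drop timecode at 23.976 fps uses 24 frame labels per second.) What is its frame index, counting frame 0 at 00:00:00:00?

frame 38367

Total seconds to the label: (0 × 3600 + 26 × 60 + 38) = 1598.
Frame index = 1598 × 24 + 15 = 38367.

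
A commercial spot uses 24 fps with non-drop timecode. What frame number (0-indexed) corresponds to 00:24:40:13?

Total seconds to the label: (0 × 3600 + 24 × 60 + 40) = 1480.
Frame index = 1480 × 24 + 13 = 35533.

frame 35533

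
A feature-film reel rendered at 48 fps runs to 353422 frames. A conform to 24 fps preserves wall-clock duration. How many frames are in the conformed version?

Target frames = source frames × (target rate / source rate) = 353422 × (24)/(48) = 353422 × 1/2 = 176711.

176711 frames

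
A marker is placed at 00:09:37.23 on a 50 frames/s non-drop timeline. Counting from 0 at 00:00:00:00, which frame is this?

Total seconds to the label: (0 × 3600 + 9 × 60 + 37) = 577.
Frame index = 577 × 50 + 23 = 28873.

frame 28873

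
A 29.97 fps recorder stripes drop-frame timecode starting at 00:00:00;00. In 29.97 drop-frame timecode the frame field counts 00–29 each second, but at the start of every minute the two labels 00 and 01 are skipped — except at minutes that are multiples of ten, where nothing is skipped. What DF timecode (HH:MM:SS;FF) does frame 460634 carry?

04:16:09;26

Ten DF minutes hold 17982 frames, so frame 460634 lies in block 25 (frames 449550–467531) with 11084 frames into that block.
The block's first minute is 1800 frames and the rest 1798 each; 11084 frames reaches minute 6, so 25 × 18 + 6 × 2 = 462 labels have been skipped so far.
Adding those back, label number 460634 + 462 = 461096 at 30 labels/s is 15369 s + 26 f = 4 h 16 min 9 s frame 26, i.e. 04:16:09;26.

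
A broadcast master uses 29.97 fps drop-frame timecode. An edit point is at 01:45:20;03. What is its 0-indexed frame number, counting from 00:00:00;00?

As if non-drop at 30 labels/s: (1 × 3600 + 45 × 60 + 20) × 30 + 3 = 189603.
Minute boundaries passed: 105; those not divisible by 10: 105 − 10 = 95; dropped labels = 2 × 95 = 190.
Actual frame index = 189603 − 190 = 189413.

189413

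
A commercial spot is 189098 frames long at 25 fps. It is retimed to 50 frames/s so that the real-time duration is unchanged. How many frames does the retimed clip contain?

Frames at target rate = 189098 × (50) / (25) = 378196.

378196 frames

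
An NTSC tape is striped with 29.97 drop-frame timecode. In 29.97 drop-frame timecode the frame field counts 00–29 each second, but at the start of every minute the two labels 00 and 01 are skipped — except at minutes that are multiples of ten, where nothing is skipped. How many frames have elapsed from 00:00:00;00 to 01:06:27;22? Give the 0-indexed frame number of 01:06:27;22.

119512

Complete 10-minute blocks: 6, each 17982 frames → 107892.
Remaining 6 whole minutes in the current block: 1800 + 5 × 1798 = 10790 frames.
Within the current minute: 27 × 30 + 22 − 2 = 830 (labels ;00/;01 skipped at this minute). Total = 107892 + 10790 + 830 = 119512.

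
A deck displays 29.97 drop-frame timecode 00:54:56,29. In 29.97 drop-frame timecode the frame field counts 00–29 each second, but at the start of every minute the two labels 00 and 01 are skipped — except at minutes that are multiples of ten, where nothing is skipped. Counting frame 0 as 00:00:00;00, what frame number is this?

98811

As if non-drop at 30 labels/s: (0 × 3600 + 54 × 60 + 56) × 30 + 29 = 98909.
Minute boundaries passed: 54; those not divisible by 10: 54 − 5 = 49; dropped labels = 2 × 49 = 98.
Actual frame index = 98909 − 98 = 98811.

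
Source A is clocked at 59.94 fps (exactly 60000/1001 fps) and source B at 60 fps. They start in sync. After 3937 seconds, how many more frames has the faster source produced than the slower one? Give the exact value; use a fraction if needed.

A emits 60000/1001 × 3937 = 236220000/1001 frames; B emits 60 × 3937 = 236220.
Difference = 236220/1001 frames (≈ 235.9840); B is ahead of A.

236220/1001 frames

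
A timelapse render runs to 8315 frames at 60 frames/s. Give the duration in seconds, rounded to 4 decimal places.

Running time = 8315 × 1/60 = 1663/12 s ≈ 138.5833 s.

138.5833 seconds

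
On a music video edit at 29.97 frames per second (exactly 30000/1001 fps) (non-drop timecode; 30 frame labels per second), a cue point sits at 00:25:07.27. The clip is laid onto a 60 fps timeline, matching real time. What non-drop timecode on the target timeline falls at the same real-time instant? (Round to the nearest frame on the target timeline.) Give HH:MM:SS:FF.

Source frame index: (0×3600 + 25×60 + 7) × 30 + 27 = 45237.
Real time: 45237 / (30000/1001) = 15094079/10000 s.
Target frame: (15094079/10000) × (60) = 45282237/500 ≈ 90564.474 → 90564.
At 60 labels/s: frame 90564 → 00:25:09:24.

00:25:09:24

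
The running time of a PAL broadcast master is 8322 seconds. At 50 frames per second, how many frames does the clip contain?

Frames = 8322 × 50 = 416100.

416100 frames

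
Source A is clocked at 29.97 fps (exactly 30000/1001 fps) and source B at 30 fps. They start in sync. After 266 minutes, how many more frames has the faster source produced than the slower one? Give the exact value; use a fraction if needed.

68400/143 frames

266 min = 15960 s.
A emits 30000/1001 × 15960 = 68400000/143 frames; B emits 30 × 15960 = 478800.
Difference = 68400/143 frames (≈ 478.3217); B is ahead of A.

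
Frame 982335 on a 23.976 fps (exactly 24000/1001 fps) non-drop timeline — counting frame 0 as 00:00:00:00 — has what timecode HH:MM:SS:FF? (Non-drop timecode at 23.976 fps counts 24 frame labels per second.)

982335 ÷ 24 = 40930 full seconds, remainder 15 frames.
40930 s = 11 h 22 min 10 s.
Timecode: 11:22:10:15.

11:22:10:15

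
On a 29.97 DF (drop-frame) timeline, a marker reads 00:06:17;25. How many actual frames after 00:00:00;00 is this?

11323

As if non-drop at 30 labels/s: (0 × 3600 + 6 × 60 + 17) × 30 + 25 = 11335.
Minute boundaries passed: 6; those not divisible by 10: 6 − 0 = 6; dropped labels = 2 × 6 = 12.
Actual frame index = 11335 − 12 = 11323.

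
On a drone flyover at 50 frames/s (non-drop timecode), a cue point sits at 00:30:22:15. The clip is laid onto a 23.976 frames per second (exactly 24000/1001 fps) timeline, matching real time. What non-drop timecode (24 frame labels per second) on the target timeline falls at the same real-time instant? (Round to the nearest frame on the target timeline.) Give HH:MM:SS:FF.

00:30:20:12

Source frame index: (0×3600 + 30×60 + 22) × 50 + 15 = 91115.
Real time: 91115 / (50) = 18223/10 s.
Target frame: (18223/10) × (24000/1001) = 43735200/1001 ≈ 43691.508 → 43692.
At 24 labels/s: frame 43692 → 00:30:20:12.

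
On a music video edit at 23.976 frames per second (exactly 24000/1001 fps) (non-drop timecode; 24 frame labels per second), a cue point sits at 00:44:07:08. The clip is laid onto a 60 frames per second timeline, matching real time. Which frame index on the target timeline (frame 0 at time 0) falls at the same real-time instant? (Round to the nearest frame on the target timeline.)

frame 158999

Source frame index: (0×3600 + 44×60 + 7) × 24 + 8 = 63536.
Real time: 63536 / (24000/1001) = 3974971/1500 s.
Target frame: (3974971/1500) × (60) = 3974971/25 ≈ 158998.840 → 158999.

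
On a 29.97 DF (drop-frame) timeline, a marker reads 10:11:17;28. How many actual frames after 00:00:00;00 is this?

1099238

Complete 10-minute blocks: 61, each 17982 frames → 1096902.
Remaining 1 whole minute in the current block: 1800 + 0 × 1798 = 1800 frames.
Within the current minute: 17 × 30 + 28 − 2 = 536 (labels ;00/;01 skipped at this minute). Total = 1096902 + 1800 + 536 = 1099238.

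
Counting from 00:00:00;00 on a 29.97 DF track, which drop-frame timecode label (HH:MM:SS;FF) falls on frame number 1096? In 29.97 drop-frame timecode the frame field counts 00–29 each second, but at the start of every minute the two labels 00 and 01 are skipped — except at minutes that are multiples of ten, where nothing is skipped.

Each 10-minute DF block holds 10 × 60 × 30 − 9 × 2 = 17982 frames. 1096 ÷ 17982 → 0 full blocks, remainder 1096.
Within the partial block the first minute is 1800 frames and each further minute 1798, so 0 further minute boundaries passed. Total skipped labels = 18 × 0 + 2 × 0 = 0.
Non-drop label index = 1096 + 0 = 1096; at 30 labels/s that is 00:00:36:16, i.e. DF 00:00:36;16.

00:00:36;16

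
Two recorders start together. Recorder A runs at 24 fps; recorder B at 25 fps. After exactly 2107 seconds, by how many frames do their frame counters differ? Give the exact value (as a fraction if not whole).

A emits 24 × 2107 = 50568 frames; B emits 25 × 2107 = 52675.
Difference = 2107 frames; B is ahead of A.

2107 frames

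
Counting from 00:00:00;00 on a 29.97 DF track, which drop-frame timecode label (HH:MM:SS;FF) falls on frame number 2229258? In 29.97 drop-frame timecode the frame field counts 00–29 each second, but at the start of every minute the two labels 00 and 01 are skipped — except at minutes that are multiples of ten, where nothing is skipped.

20:39:43;00

Ten DF minutes hold 17982 frames, so frame 2229258 lies in block 123 (frames 2211786–2229767) with 17472 frames into that block.
The block's first minute is 1800 frames and the rest 1798 each; 17472 frames reaches minute 9, so 123 × 18 + 9 × 2 = 2232 labels have been skipped so far.
Adding those back, label number 2229258 + 2232 = 2231490 at 30 labels/s is 74383 s + 0 f = 20 h 39 min 43 s frame 0, i.e. 20:39:43;00.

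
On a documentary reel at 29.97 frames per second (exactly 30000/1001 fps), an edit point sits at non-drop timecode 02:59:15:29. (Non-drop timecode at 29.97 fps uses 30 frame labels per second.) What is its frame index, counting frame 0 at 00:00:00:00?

frame 322679

Total seconds to the label: (2 × 3600 + 59 × 60 + 15) = 10755.
Frame index = 10755 × 30 + 29 = 322679.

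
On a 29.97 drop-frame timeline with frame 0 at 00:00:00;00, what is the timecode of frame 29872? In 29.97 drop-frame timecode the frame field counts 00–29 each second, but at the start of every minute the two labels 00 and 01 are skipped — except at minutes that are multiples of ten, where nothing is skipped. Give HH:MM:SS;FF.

Ten DF minutes hold 17982 frames, so frame 29872 lies in block 1 (frames 17982–35963) with 11890 frames into that block.
The block's first minute is 1800 frames and the rest 1798 each; 11890 frames reaches minute 6, so 1 × 18 + 6 × 2 = 30 labels have been skipped so far.
Adding those back, label number 29872 + 30 = 29902 at 30 labels/s is 996 s + 22 f = 0 h 16 min 36 s frame 22, i.e. 00:16:36;22.

00:16:36;22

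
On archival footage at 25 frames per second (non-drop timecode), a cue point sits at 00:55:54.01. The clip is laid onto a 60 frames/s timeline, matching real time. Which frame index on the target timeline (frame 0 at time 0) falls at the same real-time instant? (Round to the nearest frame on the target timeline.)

frame 201242

Source frame index: (0×3600 + 55×60 + 54) × 25 + 1 = 83851.
Real time: 83851 / (25) = 83851/25 s.
Target frame: (83851/25) × (60) = 1006212/5 ≈ 201242.400 → 201242.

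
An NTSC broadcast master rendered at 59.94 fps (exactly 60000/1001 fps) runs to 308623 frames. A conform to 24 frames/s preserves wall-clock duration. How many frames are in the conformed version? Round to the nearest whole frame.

123573 frames

Frames at target rate = 308623 × (24) / (60000/1001) = 308931623/2500 ≈ 123572.649.
Nearest whole frame: 123573.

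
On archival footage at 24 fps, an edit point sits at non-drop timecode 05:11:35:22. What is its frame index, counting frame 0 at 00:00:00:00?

Total seconds to the label: (5 × 3600 + 11 × 60 + 35) = 18695.
Frame index = 18695 × 24 + 22 = 448702.

frame 448702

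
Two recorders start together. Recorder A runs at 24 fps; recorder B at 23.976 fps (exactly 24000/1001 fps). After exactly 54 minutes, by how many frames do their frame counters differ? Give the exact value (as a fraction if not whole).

54 min = 3240 s.
A emits 24 × 3240 = 77760 frames; B emits 24000/1001 × 3240 = 77760000/1001.
Difference = 77760/1001 frames (≈ 77.6823); B is behind A.

77760/1001 frames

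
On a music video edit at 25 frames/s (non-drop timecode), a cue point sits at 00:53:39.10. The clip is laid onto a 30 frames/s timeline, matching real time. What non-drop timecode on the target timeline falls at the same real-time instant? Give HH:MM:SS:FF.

00:53:39:12

Source frame index: (0×3600 + 53×60 + 39) × 25 + 10 = 80485.
Real time: 80485 / (25) = 16097/5 s.
Target frame: (16097/5) × (30) = 96582.
At 30 labels/s: frame 96582 → 00:53:39:12.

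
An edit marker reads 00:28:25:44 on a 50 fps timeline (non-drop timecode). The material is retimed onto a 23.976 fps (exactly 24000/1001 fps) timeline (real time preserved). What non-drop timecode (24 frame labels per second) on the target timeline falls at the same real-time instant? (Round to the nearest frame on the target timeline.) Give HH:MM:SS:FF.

Source frame index: (0×3600 + 28×60 + 25) × 50 + 44 = 85294.
Real time: 85294 / (50) = 42647/25 s.
Target frame: (42647/25) × (24000/1001) = 3721920/91 ≈ 40900.220 → 40900.
At 24 labels/s: frame 40900 → 00:28:24:04.

00:28:24:04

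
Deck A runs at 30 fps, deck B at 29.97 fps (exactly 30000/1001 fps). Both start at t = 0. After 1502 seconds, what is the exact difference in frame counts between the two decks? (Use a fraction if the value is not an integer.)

A emits 30 × 1502 = 45060 frames; B emits 30000/1001 × 1502 = 45060000/1001.
Difference = 45060/1001 frames (≈ 45.0150); B is behind A.

45060/1001 frames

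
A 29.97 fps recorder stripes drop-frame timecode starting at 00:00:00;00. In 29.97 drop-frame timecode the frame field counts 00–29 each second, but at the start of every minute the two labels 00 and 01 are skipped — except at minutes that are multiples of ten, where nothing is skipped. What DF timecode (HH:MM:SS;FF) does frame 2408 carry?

00:01:20;10

Each 10-minute DF block holds 10 × 60 × 30 − 9 × 2 = 17982 frames. 2408 ÷ 17982 → 0 full blocks, remainder 2408.
Within the partial block the first minute is 1800 frames and each further minute 1798, so 1 further minute boundary passed. Total skipped labels = 18 × 0 + 2 × 1 = 2.
Non-drop label index = 2408 + 2 = 2410; at 30 labels/s that is 00:01:20:10, i.e. DF 00:01:20;10.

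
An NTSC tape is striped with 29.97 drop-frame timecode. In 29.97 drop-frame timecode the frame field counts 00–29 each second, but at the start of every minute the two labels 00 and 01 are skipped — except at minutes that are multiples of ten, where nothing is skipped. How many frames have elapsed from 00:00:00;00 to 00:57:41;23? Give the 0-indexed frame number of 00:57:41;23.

Complete 10-minute blocks: 5, each 17982 frames → 89910.
Remaining 7 whole minutes in the current block: 1800 + 6 × 1798 = 12588 frames.
Within the current minute: 41 × 30 + 23 − 2 = 1251 (labels ;00/;01 skipped at this minute). Total = 89910 + 12588 + 1251 = 103749.

103749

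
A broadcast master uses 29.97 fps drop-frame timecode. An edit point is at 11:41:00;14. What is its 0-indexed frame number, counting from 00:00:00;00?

1260552

As if non-drop at 30 labels/s: (11 × 3600 + 41 × 60 + 0) × 30 + 14 = 1261814.
Minute boundaries passed: 701; those not divisible by 10: 701 − 70 = 631; dropped labels = 2 × 631 = 1262.
Actual frame index = 1261814 − 1262 = 1260552.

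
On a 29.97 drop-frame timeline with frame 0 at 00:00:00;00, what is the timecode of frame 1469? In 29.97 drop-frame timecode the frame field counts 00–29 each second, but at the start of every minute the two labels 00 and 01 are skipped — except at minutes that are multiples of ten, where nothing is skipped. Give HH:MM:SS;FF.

Ten DF minutes hold 17982 frames, so frame 1469 lies in block 0 (frames 0–17981) with 1469 frames into that block.
The block's first minute is 1800 frames and the rest 1798 each; 1469 frames reaches minute 0, so 0 × 18 + 0 × 2 = 0 labels have been skipped so far.
Adding those back, label number 1469 + 0 = 1469 at 30 labels/s is 48 s + 29 f = 0 h 0 min 48 s frame 29, i.e. 00:00:48;29.

00:00:48;29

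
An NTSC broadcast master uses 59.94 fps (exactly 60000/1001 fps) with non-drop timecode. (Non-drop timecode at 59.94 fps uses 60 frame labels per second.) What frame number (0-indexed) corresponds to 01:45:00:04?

Total seconds to the label: (1 × 3600 + 45 × 60 + 0) = 6300.
Frame index = 6300 × 60 + 4 = 378004.

frame 378004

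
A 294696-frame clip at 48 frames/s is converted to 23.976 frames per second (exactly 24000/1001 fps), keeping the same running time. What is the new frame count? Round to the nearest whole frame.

147201 frames

Frames at target rate = 294696 × (24000/1001) / (48) = 147348000/1001 ≈ 147200.799.
Nearest whole frame: 147201.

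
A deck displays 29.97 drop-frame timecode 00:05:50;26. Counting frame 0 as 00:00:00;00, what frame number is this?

Complete 10-minute blocks: 0, each 17982 frames → 0.
Remaining 5 whole minutes in the current block: 1800 + 4 × 1798 = 8992 frames.
Within the current minute: 50 × 30 + 26 − 2 = 1524 (labels ;00/;01 skipped at this minute). Total = 0 + 8992 + 1524 = 10516.

10516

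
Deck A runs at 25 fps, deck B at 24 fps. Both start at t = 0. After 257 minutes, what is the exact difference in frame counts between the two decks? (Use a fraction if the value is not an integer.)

15420 frames

257 min = 15420 s.
A emits 25 × 15420 = 385500 frames; B emits 24 × 15420 = 370080.
Difference = 15420 frames; B is behind A.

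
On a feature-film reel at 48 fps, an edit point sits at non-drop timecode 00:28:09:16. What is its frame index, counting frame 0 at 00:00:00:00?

Total seconds to the label: (0 × 3600 + 28 × 60 + 9) = 1689.
Frame index = 1689 × 48 + 16 = 81088.

frame 81088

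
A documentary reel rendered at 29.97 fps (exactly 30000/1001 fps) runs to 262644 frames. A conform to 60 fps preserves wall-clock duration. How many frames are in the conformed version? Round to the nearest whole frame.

Frames at target rate = 262644 × (60) / (30000/1001) = 65726661/125 ≈ 525813.288.
Nearest whole frame: 525813.

525813 frames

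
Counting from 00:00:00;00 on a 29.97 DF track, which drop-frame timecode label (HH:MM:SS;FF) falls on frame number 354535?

Each 10-minute DF block holds 10 × 60 × 30 − 9 × 2 = 17982 frames. 354535 ÷ 17982 → 19 full blocks, remainder 12877.
Within the partial block the first minute is 1800 frames and each further minute 1798, so 7 further minute boundaries passed. Total skipped labels = 18 × 19 + 2 × 7 = 356.
Non-drop label index = 354535 + 356 = 354891; at 30 labels/s that is 03:17:09:21, i.e. DF 03:17:09;21.

03:17:09;21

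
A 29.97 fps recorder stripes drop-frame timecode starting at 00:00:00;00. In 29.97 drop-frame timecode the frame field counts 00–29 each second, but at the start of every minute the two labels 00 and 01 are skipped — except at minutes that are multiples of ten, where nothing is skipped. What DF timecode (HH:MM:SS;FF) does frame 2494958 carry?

23:07:28;16

Ten DF minutes hold 17982 frames, so frame 2494958 lies in block 138 (frames 2481516–2499497) with 13442 frames into that block.
The block's first minute is 1800 frames and the rest 1798 each; 13442 frames reaches minute 7, so 138 × 18 + 7 × 2 = 2498 labels have been skipped so far.
Adding those back, label number 2494958 + 2498 = 2497456 at 30 labels/s is 83248 s + 16 f = 23 h 7 min 28 s frame 16, i.e. 23:07:28;16.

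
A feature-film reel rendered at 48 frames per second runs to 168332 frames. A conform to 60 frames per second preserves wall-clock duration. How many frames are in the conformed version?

210415 frames

Target frames = source frames × (target rate / source rate) = 168332 × (60)/(48) = 168332 × 5/4 = 210415.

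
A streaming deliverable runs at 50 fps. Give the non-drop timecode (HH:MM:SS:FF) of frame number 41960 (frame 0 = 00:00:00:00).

00:13:59:10

41960 ÷ 50 = 839 full seconds, remainder 10 frames.
839 s = 0 h 13 min 59 s.
Timecode: 00:13:59:10.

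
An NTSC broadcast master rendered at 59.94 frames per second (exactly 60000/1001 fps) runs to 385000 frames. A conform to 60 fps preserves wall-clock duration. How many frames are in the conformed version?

385385 frames

Target frames = source frames × (target rate / source rate) = 385000 × (60)/(60000/1001) = 385000 × 1001/1000 = 385385.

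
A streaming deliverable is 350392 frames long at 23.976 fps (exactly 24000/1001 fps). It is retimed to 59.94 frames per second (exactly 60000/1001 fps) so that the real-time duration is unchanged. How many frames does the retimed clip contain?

Target frames = source frames × (target rate / source rate) = 350392 × (60000/1001)/(24000/1001) = 350392 × 5/2 = 875980.

875980 frames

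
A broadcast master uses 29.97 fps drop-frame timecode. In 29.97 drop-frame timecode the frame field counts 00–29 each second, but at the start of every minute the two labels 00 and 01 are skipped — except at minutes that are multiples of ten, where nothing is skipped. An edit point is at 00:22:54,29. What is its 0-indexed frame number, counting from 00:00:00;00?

As if non-drop at 30 labels/s: (0 × 3600 + 22 × 60 + 54) × 30 + 29 = 41249.
Minute boundaries passed: 22; those not divisible by 10: 22 − 2 = 20; dropped labels = 2 × 20 = 40.
Actual frame index = 41249 − 40 = 41209.

41209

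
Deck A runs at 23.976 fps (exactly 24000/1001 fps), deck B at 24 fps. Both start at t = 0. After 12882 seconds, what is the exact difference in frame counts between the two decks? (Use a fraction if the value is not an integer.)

A emits 24000/1001 × 12882 = 309168000/1001 frames; B emits 24 × 12882 = 309168.
Difference = 309168/1001 frames (≈ 308.8591); B is ahead of A.

309168/1001 frames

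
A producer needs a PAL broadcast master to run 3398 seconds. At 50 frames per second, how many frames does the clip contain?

Frames = 3398 × 50 = 169900.

169900 frames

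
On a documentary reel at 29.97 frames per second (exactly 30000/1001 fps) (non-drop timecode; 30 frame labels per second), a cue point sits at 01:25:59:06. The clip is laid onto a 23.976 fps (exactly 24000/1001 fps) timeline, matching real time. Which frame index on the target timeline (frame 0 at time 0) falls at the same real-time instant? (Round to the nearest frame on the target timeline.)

Source frame index: (1×3600 + 25×60 + 59) × 30 + 6 = 154776.
Real time: 154776 / (30000/1001) = 6455449/1250 s.
Target frame: (6455449/1250) × (24000/1001) = 619104/5 ≈ 123820.800 → 123821.

frame 123821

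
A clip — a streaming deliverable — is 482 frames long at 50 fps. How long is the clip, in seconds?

Running time = 482 / (50) = 9.64 s.

9.64 seconds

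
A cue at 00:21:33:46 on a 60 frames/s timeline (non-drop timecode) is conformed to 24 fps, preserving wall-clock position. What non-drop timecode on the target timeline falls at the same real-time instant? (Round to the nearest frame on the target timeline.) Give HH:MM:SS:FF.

00:21:33:18

Source frame index: (0×3600 + 21×60 + 33) × 60 + 46 = 77626.
Real time: 77626 / (60) = 38813/30 s.
Target frame: (38813/30) × (24) = 155252/5 ≈ 31050.400 → 31050.
At 24 labels/s: frame 31050 → 00:21:33:18.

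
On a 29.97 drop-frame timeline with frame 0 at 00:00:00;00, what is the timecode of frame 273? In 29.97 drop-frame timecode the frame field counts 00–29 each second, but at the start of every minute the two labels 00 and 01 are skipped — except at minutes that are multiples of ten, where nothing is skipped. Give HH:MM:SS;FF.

00:00:09;03

Each 10-minute DF block holds 10 × 60 × 30 − 9 × 2 = 17982 frames. 273 ÷ 17982 → 0 full blocks, remainder 273.
Within the partial block the first minute is 1800 frames and each further minute 1798, so 0 further minute boundaries passed. Total skipped labels = 18 × 0 + 2 × 0 = 0.
Non-drop label index = 273 + 0 = 273; at 30 labels/s that is 00:00:09:03, i.e. DF 00:00:09;03.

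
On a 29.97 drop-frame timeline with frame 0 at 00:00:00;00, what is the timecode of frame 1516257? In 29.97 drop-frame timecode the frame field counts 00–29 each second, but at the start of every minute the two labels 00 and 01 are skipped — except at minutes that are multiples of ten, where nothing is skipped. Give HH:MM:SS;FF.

Each 10-minute DF block holds 10 × 60 × 30 − 9 × 2 = 17982 frames. 1516257 ÷ 17982 → 84 full blocks, remainder 5769.
Within the partial block the first minute is 1800 frames and each further minute 1798, so 3 further minute boundaries passed. Total skipped labels = 18 × 84 + 2 × 3 = 1518.
Non-drop label index = 1516257 + 1518 = 1517775; at 30 labels/s that is 14:03:12:15, i.e. DF 14:03:12;15.

14:03:12;15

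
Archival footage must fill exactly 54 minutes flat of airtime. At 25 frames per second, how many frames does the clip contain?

54 min = 3240 s.
Frames = 3240 × 25 = 81000.

81000 frames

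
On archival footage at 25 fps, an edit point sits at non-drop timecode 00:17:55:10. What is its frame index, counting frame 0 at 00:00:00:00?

frame 26885

Total seconds to the label: (0 × 3600 + 17 × 60 + 55) = 1075.
Frame index = 1075 × 25 + 10 = 26885.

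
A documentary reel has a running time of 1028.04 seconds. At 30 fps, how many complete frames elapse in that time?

30841 frames

Frames = 1028.04 × 30 = 154206/5 ≈ 30841.2000.
Complete frames: 30841.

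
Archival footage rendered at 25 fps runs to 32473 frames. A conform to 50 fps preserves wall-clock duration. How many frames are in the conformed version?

Target frames = source frames × (target rate / source rate) = 32473 × (50)/(25) = 32473 × 2 = 64946.

64946 frames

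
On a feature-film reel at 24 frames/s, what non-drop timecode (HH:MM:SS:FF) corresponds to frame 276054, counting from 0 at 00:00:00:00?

276054 ÷ 24 = 11502 full seconds, remainder 6 frames.
11502 s = 3 h 11 min 42 s.
Timecode: 03:11:42:06.

03:11:42:06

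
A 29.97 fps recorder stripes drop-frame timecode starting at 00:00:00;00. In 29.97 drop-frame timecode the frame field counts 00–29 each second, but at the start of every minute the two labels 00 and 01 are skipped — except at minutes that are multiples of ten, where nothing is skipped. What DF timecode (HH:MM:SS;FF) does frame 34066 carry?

Each 10-minute DF block holds 10 × 60 × 30 − 9 × 2 = 17982 frames. 34066 ÷ 17982 → 1 full block, remainder 16084.
Within the partial block the first minute is 1800 frames and each further minute 1798, so 8 further minute boundaries passed. Total skipped labels = 18 × 1 + 2 × 8 = 34.
Non-drop label index = 34066 + 34 = 34100; at 30 labels/s that is 00:18:56:20, i.e. DF 00:18:56;20.

00:18:56;20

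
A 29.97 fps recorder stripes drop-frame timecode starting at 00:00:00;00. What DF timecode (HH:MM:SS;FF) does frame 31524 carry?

Each 10-minute DF block holds 10 × 60 × 30 − 9 × 2 = 17982 frames. 31524 ÷ 17982 → 1 full block, remainder 13542.
Within the partial block the first minute is 1800 frames and each further minute 1798, so 7 further minute boundaries passed. Total skipped labels = 18 × 1 + 2 × 7 = 32.
Non-drop label index = 31524 + 32 = 31556; at 30 labels/s that is 00:17:31:26, i.e. DF 00:17:31;26.

00:17:31;26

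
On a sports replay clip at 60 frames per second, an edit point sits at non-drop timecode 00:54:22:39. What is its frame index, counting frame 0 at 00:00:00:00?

195759

Total seconds to the label: (0 × 3600 + 54 × 60 + 22) = 3262.
Frame index = 3262 × 60 + 39 = 195759.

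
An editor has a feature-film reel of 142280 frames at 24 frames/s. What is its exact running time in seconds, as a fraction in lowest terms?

Running time = 142280 ÷ (24) = 142280 × 1/24 = 17785/3 s.

17785/3 seconds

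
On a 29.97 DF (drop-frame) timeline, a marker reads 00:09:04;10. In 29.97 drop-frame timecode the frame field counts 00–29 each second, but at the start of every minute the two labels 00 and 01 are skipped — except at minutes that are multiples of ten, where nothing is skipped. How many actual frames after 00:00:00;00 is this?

16312

Complete 10-minute blocks: 0, each 17982 frames → 0.
Remaining 9 whole minutes in the current block: 1800 + 8 × 1798 = 16184 frames.
Within the current minute: 4 × 30 + 10 − 2 = 128 (labels ;00/;01 skipped at this minute). Total = 0 + 16184 + 128 = 16312.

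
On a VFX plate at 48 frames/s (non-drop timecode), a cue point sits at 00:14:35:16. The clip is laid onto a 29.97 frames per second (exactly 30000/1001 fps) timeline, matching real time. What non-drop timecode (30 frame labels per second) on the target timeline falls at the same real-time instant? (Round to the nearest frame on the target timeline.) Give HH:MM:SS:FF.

00:14:34:14

Source frame index: (0×3600 + 14×60 + 35) × 48 + 16 = 42016.
Real time: 42016 / (48) = 2626/3 s.
Target frame: (2626/3) × (30000/1001) = 2020000/77 ≈ 26233.766 → 26234.
At 30 labels/s: frame 26234 → 00:14:34:14.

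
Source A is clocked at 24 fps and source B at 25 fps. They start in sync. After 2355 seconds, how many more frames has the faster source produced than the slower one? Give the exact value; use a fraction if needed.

2355 frames

A emits 24 × 2355 = 56520 frames; B emits 25 × 2355 = 58875.
Difference = 2355 frames; B is ahead of A.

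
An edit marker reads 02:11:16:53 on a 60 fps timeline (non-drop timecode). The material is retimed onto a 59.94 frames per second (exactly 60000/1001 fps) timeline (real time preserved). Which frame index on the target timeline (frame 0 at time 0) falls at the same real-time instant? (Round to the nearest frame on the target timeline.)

frame 472141

Source frame index: (2×3600 + 11×60 + 16) × 60 + 53 = 472613.
Real time: 472613 / (60) = 472613/60 s.
Target frame: (472613/60) × (60000/1001) = 472613000/1001 ≈ 472140.859 → 472141.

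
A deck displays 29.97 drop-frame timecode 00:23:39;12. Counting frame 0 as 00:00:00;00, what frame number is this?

As if non-drop at 30 labels/s: (0 × 3600 + 23 × 60 + 39) × 30 + 12 = 42582.
Minute boundaries passed: 23; those not divisible by 10: 23 − 2 = 21; dropped labels = 2 × 21 = 42.
Actual frame index = 42582 − 42 = 42540.

42540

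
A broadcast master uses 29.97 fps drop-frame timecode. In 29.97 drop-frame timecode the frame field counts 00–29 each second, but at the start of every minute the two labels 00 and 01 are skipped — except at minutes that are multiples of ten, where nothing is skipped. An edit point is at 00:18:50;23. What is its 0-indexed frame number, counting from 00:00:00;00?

Complete 10-minute blocks: 1, each 17982 frames → 17982.
Remaining 8 whole minutes in the current block: 1800 + 7 × 1798 = 14386 frames.
Within the current minute: 50 × 30 + 23 − 2 = 1521 (labels ;00/;01 skipped at this minute). Total = 17982 + 14386 + 1521 = 33889.

33889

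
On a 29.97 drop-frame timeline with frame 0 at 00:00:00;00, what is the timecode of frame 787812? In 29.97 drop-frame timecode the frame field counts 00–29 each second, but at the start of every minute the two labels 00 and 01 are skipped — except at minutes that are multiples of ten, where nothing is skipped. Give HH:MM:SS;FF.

07:18:06;22

Each 10-minute DF block holds 10 × 60 × 30 − 9 × 2 = 17982 frames. 787812 ÷ 17982 → 43 full blocks, remainder 14586.
Within the partial block the first minute is 1800 frames and each further minute 1798, so 8 further minute boundaries passed. Total skipped labels = 18 × 43 + 2 × 8 = 790.
Non-drop label index = 787812 + 790 = 788602; at 30 labels/s that is 07:18:06:22, i.e. DF 07:18:06;22.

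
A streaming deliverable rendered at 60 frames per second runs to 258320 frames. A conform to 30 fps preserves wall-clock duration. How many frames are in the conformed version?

129160 frames

Target frames = source frames × (target rate / source rate) = 258320 × (30)/(60) = 258320 × 1/2 = 129160.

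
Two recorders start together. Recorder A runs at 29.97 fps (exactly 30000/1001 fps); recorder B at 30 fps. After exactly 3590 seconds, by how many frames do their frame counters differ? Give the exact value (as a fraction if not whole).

107700/1001 frames

A emits 30000/1001 × 3590 = 107700000/1001 frames; B emits 30 × 3590 = 107700.
Difference = 107700/1001 frames (≈ 107.5924); B is ahead of A.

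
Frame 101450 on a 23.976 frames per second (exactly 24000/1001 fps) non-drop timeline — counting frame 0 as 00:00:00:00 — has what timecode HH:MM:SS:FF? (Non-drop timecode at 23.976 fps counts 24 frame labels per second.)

101450 ÷ 24 = 4227 full seconds, remainder 2 frames.
4227 s = 1 h 10 min 27 s.
Timecode: 01:10:27:02.

01:10:27:02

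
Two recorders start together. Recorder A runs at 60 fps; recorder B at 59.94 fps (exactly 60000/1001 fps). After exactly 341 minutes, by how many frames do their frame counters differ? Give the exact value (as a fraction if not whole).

341 min = 20460 s.
A emits 60 × 20460 = 1227600 frames; B emits 60000/1001 × 20460 = 111600000/91.
Difference = 111600/91 frames (≈ 1226.3736); B is behind A.

111600/91 frames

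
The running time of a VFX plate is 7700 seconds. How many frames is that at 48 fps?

369600 frames

Frames = 7700 × 48 = 369600.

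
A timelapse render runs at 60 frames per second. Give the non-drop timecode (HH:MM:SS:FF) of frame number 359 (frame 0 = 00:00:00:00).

00:00:05:59

359 ÷ 60 = 5 full seconds, remainder 59 frames.
5 s = 0 h 0 min 5 s.
Timecode: 00:00:05:59.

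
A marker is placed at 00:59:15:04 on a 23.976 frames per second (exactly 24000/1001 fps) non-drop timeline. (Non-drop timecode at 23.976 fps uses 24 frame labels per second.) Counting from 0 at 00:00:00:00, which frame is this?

Total seconds to the label: (0 × 3600 + 59 × 60 + 15) = 3555.
Frame index = 3555 × 24 + 4 = 85324.

85324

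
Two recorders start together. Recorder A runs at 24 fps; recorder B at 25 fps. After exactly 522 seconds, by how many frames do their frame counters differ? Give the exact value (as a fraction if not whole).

A emits 24 × 522 = 12528 frames; B emits 25 × 522 = 13050.
Difference = 522 frames; B is ahead of A.

522 frames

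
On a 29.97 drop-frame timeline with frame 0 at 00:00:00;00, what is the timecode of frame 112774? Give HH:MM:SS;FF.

01:02:42;26

Ten DF minutes hold 17982 frames, so frame 112774 lies in block 6 (frames 107892–125873) with 4882 frames into that block.
The block's first minute is 1800 frames and the rest 1798 each; 4882 frames reaches minute 2, so 6 × 18 + 2 × 2 = 112 labels have been skipped so far.
Adding those back, label number 112774 + 112 = 112886 at 30 labels/s is 3762 s + 26 f = 1 h 2 min 42 s frame 26, i.e. 01:02:42;26.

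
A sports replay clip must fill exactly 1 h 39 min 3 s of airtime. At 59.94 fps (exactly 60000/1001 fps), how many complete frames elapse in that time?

356223 frames

1 h 39 min 3 s = 5943 s.
Frames = 5943 × 60000/1001 = 50940000/143 ≈ 356223.7762.
Complete frames: 356223.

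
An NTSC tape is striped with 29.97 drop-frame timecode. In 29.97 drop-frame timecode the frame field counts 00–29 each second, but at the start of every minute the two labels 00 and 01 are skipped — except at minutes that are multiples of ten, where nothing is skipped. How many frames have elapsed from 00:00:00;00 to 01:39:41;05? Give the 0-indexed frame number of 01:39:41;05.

179255

Complete 10-minute blocks: 9, each 17982 frames → 161838.
Remaining 9 whole minutes in the current block: 1800 + 8 × 1798 = 16184 frames.
Within the current minute: 41 × 30 + 5 − 2 = 1233 (labels ;00/;01 skipped at this minute). Total = 161838 + 16184 + 1233 = 179255.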